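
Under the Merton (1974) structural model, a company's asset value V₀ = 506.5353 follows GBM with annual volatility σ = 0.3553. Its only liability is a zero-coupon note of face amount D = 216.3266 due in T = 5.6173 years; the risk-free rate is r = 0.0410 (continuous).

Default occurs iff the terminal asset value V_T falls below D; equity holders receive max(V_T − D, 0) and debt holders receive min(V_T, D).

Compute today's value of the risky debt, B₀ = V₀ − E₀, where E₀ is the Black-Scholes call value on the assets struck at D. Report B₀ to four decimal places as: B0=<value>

d₁ = [ln(V₀/D) + (r + σ²/2)T] / (σ√T)
   = [ln(506.5353/216.3266) + (0.0410 + 0.5·0.3553²)·5.6173] / (0.3553·√5.6173)
   = [0.850805 + 0.584868] / 0.842091 = 1.704890
d₂ = d₁ − σ√T = 1.704890 − 0.842091 = 0.862799
N(d₁) = 0.955893,  N(d₂) = 0.805876,  e^(−rT) = 0.794288
E₀ = V₀·N(d₁) − D·e^(−rT)·N(d₂)
   = 506.5353·0.955893 − 216.3266·0.794288·0.805876 = 345.723181
B₀ = V₀ − E₀ = 506.5353 − 345.723181 = 160.812119

B0=160.8121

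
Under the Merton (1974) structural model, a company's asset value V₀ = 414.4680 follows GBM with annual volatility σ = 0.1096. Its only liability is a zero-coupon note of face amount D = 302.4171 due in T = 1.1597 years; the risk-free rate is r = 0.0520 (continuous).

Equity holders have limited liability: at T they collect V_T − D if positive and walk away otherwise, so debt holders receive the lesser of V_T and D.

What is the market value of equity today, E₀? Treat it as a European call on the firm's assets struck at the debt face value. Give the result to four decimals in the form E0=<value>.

E0=129.7570

d₁ = [ln(V₀/D) + (r + σ²/2)T] / (σ√T)
   = [ln(414.4680/302.4171) + (0.0520 + 0.5·0.1096²)·1.1597] / (0.1096·√1.1597)
   = [0.315189 + 0.067270] / 0.118028 = 3.240415
d₂ = d₁ − σ√T = 3.240415 − 0.118028 = 3.122387
N(d₁) = 0.999403,  N(d₂) = 0.999103,  e^(−rT) = 0.941478
E₀ = V₀·N(d₁) − D·e^(−rT)·N(d₂)
   = 414.4680·0.999403 − 302.4171·0.941478·0.999103 = 129.757016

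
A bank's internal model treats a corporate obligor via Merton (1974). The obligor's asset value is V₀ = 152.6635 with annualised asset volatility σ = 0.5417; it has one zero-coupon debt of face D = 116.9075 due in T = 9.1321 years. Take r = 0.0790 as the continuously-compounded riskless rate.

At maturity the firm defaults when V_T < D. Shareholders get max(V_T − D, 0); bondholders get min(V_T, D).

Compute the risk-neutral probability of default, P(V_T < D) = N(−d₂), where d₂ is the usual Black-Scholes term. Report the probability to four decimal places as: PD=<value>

PD=0.5850

d₁ = [ln(V₀/D) + (r + σ²/2)T] / (σ√T)
   = [ln(152.6635/116.9075) + (0.0790 + 0.5·0.5417²)·9.1321] / (0.5417·√9.1321)
   = [0.266853 + 2.061293] / 1.636983 = 1.422217
d₂ = d₁ − σ√T = 1.422217 − 1.636983 = -0.214766
risk-neutral PD = N(−d₂) = N(0.214766) = 0.585025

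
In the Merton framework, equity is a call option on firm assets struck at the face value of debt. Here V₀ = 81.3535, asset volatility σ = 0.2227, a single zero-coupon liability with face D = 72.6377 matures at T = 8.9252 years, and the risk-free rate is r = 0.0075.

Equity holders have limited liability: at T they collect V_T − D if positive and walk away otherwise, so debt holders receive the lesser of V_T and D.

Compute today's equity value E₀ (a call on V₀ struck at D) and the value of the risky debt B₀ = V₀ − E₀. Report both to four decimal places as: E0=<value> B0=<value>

E0=26.8439 B0=54.5096

d₁ = [ln(V₀/D) + (r + σ²/2)T] / (σ√T)
   = [ln(81.3535/72.6377) + (0.0075 + 0.5·0.2227²)·8.9252] / (0.2227·√8.9252)
   = [0.113320 + 0.288263] / 0.665318 = 0.603595
d₂ = d₁ − σ√T = 0.603595 − 0.665318 = -0.061723
N(d₁) = 0.726944,  N(d₂) = 0.475392,  e^(−rT) = 0.935252
E₀ = V₀·N(d₁) − D·e^(−rT)·N(d₂)
   = 81.3535·0.726944 − 72.6377·0.935252·0.475392 = 26.843865
B₀ = V₀ − E₀ = 81.3535 − 26.843865 = 54.509635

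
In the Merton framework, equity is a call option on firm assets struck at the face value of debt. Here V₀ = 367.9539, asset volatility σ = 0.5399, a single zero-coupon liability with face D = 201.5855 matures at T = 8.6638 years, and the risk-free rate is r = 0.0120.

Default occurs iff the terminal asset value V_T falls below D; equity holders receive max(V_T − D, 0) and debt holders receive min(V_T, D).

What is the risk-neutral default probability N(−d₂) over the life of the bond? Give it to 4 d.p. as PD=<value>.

d₁ = [ln(V₀/D) + (r + σ²/2)T] / (σ√T)
   = [ln(367.9539/201.5855) + (0.0120 + 0.5·0.5399²)·8.6638] / (0.5399·√8.6638)
   = [0.601744 + 1.366680] / 1.589160 = 1.238657
d₂ = d₁ − σ√T = 1.238657 − 1.589160 = -0.350503
risk-neutral PD = N(−d₂) = N(0.350503) = 0.637019

PD=0.6370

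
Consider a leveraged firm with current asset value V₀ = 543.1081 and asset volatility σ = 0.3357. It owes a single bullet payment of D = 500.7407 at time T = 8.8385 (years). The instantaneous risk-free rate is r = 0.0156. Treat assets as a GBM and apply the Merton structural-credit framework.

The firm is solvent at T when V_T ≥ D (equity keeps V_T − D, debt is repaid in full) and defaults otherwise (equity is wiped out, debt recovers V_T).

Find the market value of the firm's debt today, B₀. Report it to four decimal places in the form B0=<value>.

B0=298.3975

d₁ = [ln(V₀/D) + (r + σ²/2)T] / (σ√T)
   = [ln(543.1081/500.7407) + (0.0156 + 0.5·0.3357²)·8.8385] / (0.3357·√8.8385)
   = [0.081220 + 0.635906] / 0.998023 = 0.718546
d₂ = d₁ − σ√T = 0.718546 − 0.998023 = -0.279477
N(d₁) = 0.763790,  N(d₂) = 0.389939,  e^(−rT) = 0.871203
E₀ = V₀·N(d₁) − D·e^(−rT)·N(d₂)
   = 543.1081·0.763790 − 500.7407·0.871203·0.389939 = 244.710620
B₀ = V₀ − E₀ = 543.1081 − 244.710620 = 298.397480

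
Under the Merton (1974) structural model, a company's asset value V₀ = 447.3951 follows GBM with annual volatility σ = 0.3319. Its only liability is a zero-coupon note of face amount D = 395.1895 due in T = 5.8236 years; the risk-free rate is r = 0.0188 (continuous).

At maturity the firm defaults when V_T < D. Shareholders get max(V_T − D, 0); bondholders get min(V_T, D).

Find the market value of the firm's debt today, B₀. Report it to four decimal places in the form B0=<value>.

d₁ = [ln(V₀/D) + (r + σ²/2)T] / (σ√T)
   = [ln(447.3951/395.1895) + (0.0188 + 0.5·0.3319²)·5.8236] / (0.3319·√5.8236)
   = [0.124077 + 0.430241] / 0.800946 = 0.692079
d₂ = d₁ − σ√T = 0.692079 − 0.800946 = -0.108867
N(d₁) = 0.755556,  N(d₂) = 0.456654,  e^(−rT) = 0.896297
E₀ = V₀·N(d₁) − D·e^(−rT)·N(d₂)
   = 447.3951·0.755556 − 395.1895·0.896297·0.456654 = 176.281982
B₀ = V₀ − E₀ = 447.3951 − 176.281982 = 271.113118

B0=271.1131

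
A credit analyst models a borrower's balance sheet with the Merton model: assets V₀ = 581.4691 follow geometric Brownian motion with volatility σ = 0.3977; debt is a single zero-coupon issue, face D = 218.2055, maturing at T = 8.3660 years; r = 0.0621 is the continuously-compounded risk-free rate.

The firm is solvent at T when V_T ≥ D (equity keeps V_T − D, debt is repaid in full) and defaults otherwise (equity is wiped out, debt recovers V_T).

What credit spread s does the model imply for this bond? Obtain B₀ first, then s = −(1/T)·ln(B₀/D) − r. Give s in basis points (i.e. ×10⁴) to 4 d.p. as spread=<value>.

d₁ = [ln(V₀/D) + (r + σ²/2)T] / (σ√T)
   = [ln(581.4691/218.2055) + (0.0621 + 0.5·0.3977²)·8.3660] / (0.3977·√8.3660)
   = [0.980121 + 1.181134] / 1.150309 = 1.878847
d₂ = d₁ − σ√T = 1.878847 − 1.150309 = 0.728538
N(d₁) = 0.969867,  N(d₂) = 0.766858,  e^(−rT) = 0.594801
E₀ = V₀·N(d₁) − D·e^(−rT)·N(d₂)
   = 581.4691·0.969867 − 218.2055·0.594801·0.766858 = 464.418295
B₀ = V₀ − E₀ = 581.4691 − 464.418295 = 117.050805
spread = −(1/T)·ln(B₀/D) − r = −(1/8.3660)·ln(117.050805/218.2055) − 0.0621 = 0.01234767
in basis points: 0.01234767 × 10⁴ = 123.4767 bp

spread=123.4767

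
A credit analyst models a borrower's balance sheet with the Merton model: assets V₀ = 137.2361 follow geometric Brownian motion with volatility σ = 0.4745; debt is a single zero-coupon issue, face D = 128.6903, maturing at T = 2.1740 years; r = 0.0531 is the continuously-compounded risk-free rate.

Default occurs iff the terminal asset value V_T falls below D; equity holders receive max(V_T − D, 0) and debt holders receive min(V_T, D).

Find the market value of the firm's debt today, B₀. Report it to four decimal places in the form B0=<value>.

B0=90.4170

d₁ = [ln(V₀/D) + (r + σ²/2)T] / (σ√T)
   = [ln(137.2361/128.6903) + (0.0531 + 0.5·0.4745²)·2.1740] / (0.4745·√2.1740)
   = [0.064294 + 0.360178] / 0.699626 = 0.606712
d₂ = d₁ − σ√T = 0.606712 − 0.699626 = -0.092914
N(d₁) = 0.727979,  N(d₂) = 0.462986,  e^(−rT) = 0.890975
E₀ = V₀·N(d₁) − D·e^(−rT)·N(d₂)
   = 137.2361·0.727979 − 128.6903·0.890975·0.462986 = 46.819130
B₀ = V₀ − E₀ = 137.2361 − 46.819130 = 90.416970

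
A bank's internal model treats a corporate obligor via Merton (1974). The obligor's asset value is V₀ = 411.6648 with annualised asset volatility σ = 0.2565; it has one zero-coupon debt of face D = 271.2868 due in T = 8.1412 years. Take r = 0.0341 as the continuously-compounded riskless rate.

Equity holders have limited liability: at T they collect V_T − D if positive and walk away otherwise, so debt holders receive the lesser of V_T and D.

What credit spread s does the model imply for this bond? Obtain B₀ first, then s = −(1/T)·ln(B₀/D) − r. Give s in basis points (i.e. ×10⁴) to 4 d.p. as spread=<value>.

spread=117.3410

d₁ = [ln(V₀/D) + (r + σ²/2)T] / (σ√T)
   = [ln(411.6648/271.2868) + (0.0341 + 0.5·0.2565²)·8.1412] / (0.2565·√8.1412)
   = [0.417033 + 0.545429] / 0.731866 = 1.315079
d₂ = d₁ − σ√T = 1.315079 − 0.731866 = 0.583213
N(d₁) = 0.905758,  N(d₂) = 0.720125,  e^(−rT) = 0.757588
E₀ = V₀·N(d₁) − D·e^(−rT)·N(d₂)
   = 411.6648·0.905758 − 271.2868·0.757588·0.720125 = 224.866015
B₀ = V₀ − E₀ = 411.6648 − 224.866015 = 186.798785
spread = −(1/T)·ln(B₀/D) − r = −(1/8.1412)·ln(186.798785/271.2868) − 0.0341 = 0.01173410
in basis points: 0.01173410 × 10⁴ = 117.3410 bp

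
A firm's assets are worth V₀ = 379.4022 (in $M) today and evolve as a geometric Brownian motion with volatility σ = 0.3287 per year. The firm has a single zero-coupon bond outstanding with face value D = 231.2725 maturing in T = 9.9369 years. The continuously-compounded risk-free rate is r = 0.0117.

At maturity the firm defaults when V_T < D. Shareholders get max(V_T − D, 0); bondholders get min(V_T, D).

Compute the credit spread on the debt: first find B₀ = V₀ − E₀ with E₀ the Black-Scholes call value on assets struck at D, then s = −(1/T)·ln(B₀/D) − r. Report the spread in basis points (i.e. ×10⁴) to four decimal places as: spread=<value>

d₁ = [ln(V₀/D) + (r + σ²/2)T] / (σ√T)
   = [ln(379.4022/231.2725) + (0.0117 + 0.5·0.3287²)·9.9369] / (0.3287·√9.9369)
   = [0.495000 + 0.653071] / 1.036156 = 1.108010
d₂ = d₁ − σ√T = 1.108010 − 1.036156 = 0.071854
N(d₁) = 0.866071,  N(d₂) = 0.528641,  e^(−rT) = 0.890242
E₀ = V₀·N(d₁) − D·e^(−rT)·N(d₂)
   = 379.4022·0.866071 − 231.2725·0.890242·0.528641 = 219.748230
B₀ = V₀ − E₀ = 379.4022 − 219.748230 = 159.653970
spread = −(1/T)·ln(B₀/D) − r = −(1/9.9369)·ln(159.653970/231.2725) − 0.0117 = 0.02559411
in basis points: 0.02559411 × 10⁴ = 255.9411 bp

spread=255.9411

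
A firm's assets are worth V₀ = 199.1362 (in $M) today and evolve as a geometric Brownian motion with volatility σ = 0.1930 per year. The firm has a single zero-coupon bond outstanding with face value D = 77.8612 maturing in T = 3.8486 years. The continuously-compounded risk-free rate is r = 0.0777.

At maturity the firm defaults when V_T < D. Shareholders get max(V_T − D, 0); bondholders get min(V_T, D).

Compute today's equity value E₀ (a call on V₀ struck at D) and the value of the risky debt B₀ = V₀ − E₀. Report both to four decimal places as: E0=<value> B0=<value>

d₁ = [ln(V₀/D) + (r + σ²/2)T] / (σ√T)
   = [ln(199.1362/77.8612) + (0.0777 + 0.5·0.1930²)·3.8486] / (0.1930·√3.8486)
   = [0.939061 + 0.370714] / 0.378624 = 3.459300
d₂ = d₁ − σ√T = 3.459300 − 0.378624 = 3.080676
N(d₁) = 0.999729,  N(d₂) = 0.998967,  e^(−rT) = 0.741533
E₀ = V₀·N(d₁) − D·e^(−rT)·N(d₂)
   = 199.1362·0.999729 − 77.8612·0.741533·0.998967 = 141.405284
B₀ = V₀ − E₀ = 199.1362 − 141.405284 = 57.730916

E0=141.4053 B0=57.7309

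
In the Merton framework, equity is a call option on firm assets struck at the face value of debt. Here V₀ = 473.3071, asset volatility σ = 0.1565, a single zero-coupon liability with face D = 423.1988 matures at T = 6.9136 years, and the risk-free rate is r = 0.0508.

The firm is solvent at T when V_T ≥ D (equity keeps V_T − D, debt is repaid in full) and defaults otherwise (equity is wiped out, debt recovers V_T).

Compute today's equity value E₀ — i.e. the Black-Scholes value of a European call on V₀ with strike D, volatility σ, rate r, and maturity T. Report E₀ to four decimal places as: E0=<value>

E0=185.3849

d₁ = [ln(V₀/D) + (r + σ²/2)T] / (σ√T)
   = [ln(473.3071/423.1988) + (0.0508 + 0.5·0.1565²)·6.9136] / (0.1565·√6.9136)
   = [0.111902 + 0.435876] / 0.411497 = 1.331184
d₂ = d₁ − σ√T = 1.331184 − 0.411497 = 0.919687
N(d₁) = 0.908436,  N(d₂) = 0.821132,  e^(−rT) = 0.703835
E₀ = V₀·N(d₁) − D·e^(−rT)·N(d₂)
   = 473.3071·0.908436 − 423.1988·0.703835·0.821132 = 185.384900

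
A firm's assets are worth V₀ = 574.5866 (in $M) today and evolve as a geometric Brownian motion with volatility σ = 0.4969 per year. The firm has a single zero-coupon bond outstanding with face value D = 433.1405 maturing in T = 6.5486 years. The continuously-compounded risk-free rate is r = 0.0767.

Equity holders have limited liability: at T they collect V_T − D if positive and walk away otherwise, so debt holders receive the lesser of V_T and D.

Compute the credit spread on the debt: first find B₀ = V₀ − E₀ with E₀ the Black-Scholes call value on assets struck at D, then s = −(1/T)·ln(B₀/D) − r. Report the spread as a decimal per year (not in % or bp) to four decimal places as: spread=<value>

d₁ = [ln(V₀/D) + (r + σ²/2)T] / (σ√T)
   = [ln(574.5866/433.1405) + (0.0767 + 0.5·0.4969²)·6.5486] / (0.4969·√6.5486)
   = [0.282589 + 1.310734] / 1.271579 = 1.253027
d₂ = d₁ − σ√T = 1.253027 − 1.271579 = -0.018552
N(d₁) = 0.894902,  N(d₂) = 0.492599,  e^(−rT) = 0.605151
E₀ = V₀·N(d₁) − D·e^(−rT)·N(d₂)
   = 574.5866·0.894902 − 433.1405·0.605151·0.492599 = 385.080889
B₀ = V₀ − E₀ = 574.5866 − 385.080889 = 189.505711
spread = −(1/T)·ln(B₀/D) − r = −(1/6.5486)·ln(189.505711/433.1405) − 0.0767 = 0.04953202

spread=0.0495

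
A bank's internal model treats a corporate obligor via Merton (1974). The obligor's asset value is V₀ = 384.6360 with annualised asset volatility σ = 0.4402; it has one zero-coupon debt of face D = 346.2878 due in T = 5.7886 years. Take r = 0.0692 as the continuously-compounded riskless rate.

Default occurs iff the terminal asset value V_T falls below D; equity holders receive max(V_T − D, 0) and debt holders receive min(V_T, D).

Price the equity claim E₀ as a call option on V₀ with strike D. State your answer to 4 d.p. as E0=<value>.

E0=213.0848

d₁ = [ln(V₀/D) + (r + σ²/2)T] / (σ√T)
   = [ln(384.6360/346.2878) + (0.0692 + 0.5·0.4402²)·5.7886] / (0.4402·√5.7886)
   = [0.105027 + 0.961417] / 1.059100 = 1.006935
d₂ = d₁ − σ√T = 1.006935 − 1.059100 = -0.052165
N(d₁) = 0.843017,  N(d₂) = 0.479199,  e^(−rT) = 0.669937
E₀ = V₀·N(d₁) − D·e^(−rT)·N(d₂)
   = 384.6360·0.843017 − 346.2878·0.669937·0.479199 = 213.084826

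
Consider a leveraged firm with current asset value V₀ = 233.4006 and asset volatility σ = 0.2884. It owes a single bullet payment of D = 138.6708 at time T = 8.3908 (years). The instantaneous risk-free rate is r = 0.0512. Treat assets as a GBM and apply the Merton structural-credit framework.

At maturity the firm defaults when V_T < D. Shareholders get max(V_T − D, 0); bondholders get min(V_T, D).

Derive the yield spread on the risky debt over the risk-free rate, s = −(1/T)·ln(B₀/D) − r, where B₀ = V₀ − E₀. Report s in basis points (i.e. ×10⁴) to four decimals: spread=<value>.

d₁ = [ln(V₀/D) + (r + σ²/2)T] / (σ√T)
   = [ln(233.4006/138.6708) + (0.0512 + 0.5·0.2884²)·8.3908] / (0.2884·√8.3908)
   = [0.520654 + 0.778560] / 0.835405 = 1.555190
d₂ = d₁ − σ√T = 1.555190 − 0.835405 = 0.719785
N(d₁) = 0.940050,  N(d₂) = 0.764171,  e^(−rT) = 0.650764
E₀ = V₀·N(d₁) − D·e^(−rT)·N(d₂)
   = 233.4006·0.940050 − 138.6708·0.650764·0.764171 = 150.447862
B₀ = V₀ − E₀ = 233.4006 − 150.447862 = 82.952738
spread = −(1/T)·ln(B₀/D) − r = −(1/8.3908)·ln(82.952738/138.6708) − 0.0512 = 0.01003752
in basis points: 0.01003752 × 10⁴ = 100.3752 bp

spread=100.3752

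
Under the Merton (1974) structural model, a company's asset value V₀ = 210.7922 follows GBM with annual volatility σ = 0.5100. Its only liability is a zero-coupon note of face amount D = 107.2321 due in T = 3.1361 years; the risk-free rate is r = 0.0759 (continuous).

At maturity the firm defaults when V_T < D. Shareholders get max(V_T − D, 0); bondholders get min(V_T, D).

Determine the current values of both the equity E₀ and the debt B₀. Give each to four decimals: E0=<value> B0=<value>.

d₁ = [ln(V₀/D) + (r + σ²/2)T] / (σ√T)
   = [ln(210.7922/107.2321) + (0.0759 + 0.5·0.5100²)·3.1361] / (0.5100·√3.1361)
   = [0.675877 + 0.645880] / 0.903161 = 1.463479
d₂ = d₁ − σ√T = 1.463479 − 0.903161 = 0.560318
N(d₁) = 0.928332,  N(d₂) = 0.712369,  e^(−rT) = 0.788179
E₀ = V₀·N(d₁) − D·e^(−rT)·N(d₂)
   = 210.7922·0.928332 − 107.2321·0.788179·0.712369 = 135.477057
B₀ = V₀ − E₀ = 210.7922 − 135.477057 = 75.315143

E0=135.4771 B0=75.3151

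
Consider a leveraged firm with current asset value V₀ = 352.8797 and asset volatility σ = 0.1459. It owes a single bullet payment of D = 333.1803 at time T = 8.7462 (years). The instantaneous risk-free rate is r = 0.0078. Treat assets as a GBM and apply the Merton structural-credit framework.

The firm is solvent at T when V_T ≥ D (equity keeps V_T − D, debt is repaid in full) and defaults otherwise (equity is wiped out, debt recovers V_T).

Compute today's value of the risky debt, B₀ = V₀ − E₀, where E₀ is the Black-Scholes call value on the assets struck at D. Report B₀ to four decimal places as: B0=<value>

d₁ = [ln(V₀/D) + (r + σ²/2)T] / (σ√T)
   = [ln(352.8797/333.1803) + (0.0078 + 0.5·0.1459²)·8.7462] / (0.1459·√8.7462)
   = [0.057443 + 0.161310] / 0.431484 = 0.506978
d₂ = d₁ − σ√T = 0.506978 − 0.431484 = 0.075494
N(d₁) = 0.693915,  N(d₂) = 0.530089,  e^(−rT) = 0.934055
E₀ = V₀·N(d₁) − D·e^(−rT)·N(d₂)
   = 352.8797·0.693915 − 333.1803·0.934055·0.530089 = 79.900202
B₀ = V₀ − E₀ = 352.8797 − 79.900202 = 272.979498

B0=272.9795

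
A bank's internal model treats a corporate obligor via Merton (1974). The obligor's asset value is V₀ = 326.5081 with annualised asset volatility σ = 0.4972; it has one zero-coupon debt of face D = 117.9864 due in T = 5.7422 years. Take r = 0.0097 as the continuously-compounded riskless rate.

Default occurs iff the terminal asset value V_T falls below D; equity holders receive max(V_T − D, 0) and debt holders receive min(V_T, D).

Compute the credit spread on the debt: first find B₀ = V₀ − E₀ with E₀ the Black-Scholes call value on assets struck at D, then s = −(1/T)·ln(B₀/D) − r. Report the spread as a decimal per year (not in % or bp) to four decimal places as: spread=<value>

spread=0.0353

d₁ = [ln(V₀/D) + (r + σ²/2)T] / (σ√T)
   = [ln(326.5081/117.9864) + (0.0097 + 0.5·0.4972²)·5.7422] / (0.4972·√5.7422)
   = [1.017885 + 0.765458] / 1.191435 = 1.496803
d₂ = d₁ − σ√T = 1.496803 − 1.191435 = 0.305368
N(d₁) = 0.932778,  N(d₂) = 0.619957,  e^(−rT) = 0.945823
E₀ = V₀·N(d₁) − D·e^(−rT)·N(d₂)
   = 326.5081·0.932778 − 117.9864·0.945823·0.619957 = 235.375801
B₀ = V₀ − E₀ = 326.5081 − 235.375801 = 91.132299
spread = −(1/T)·ln(B₀/D) − r = −(1/5.7422)·ln(91.132299/117.9864) − 0.0097 = 0.03527528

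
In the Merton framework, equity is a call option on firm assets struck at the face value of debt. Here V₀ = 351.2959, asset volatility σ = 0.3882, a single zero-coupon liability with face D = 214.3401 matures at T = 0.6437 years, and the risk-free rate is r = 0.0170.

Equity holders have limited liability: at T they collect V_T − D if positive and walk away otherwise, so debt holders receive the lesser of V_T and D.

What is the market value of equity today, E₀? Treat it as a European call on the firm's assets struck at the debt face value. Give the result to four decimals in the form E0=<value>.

E0=141.1495

d₁ = [ln(V₀/D) + (r + σ²/2)T] / (σ√T)
   = [ln(351.2959/214.3401) + (0.0170 + 0.5·0.3882²)·0.6437] / (0.3882·√0.6437)
   = [0.494065 + 0.059445] / 0.311456 = 1.777168
d₂ = d₁ − σ√T = 1.777168 − 0.311456 = 1.465711
N(d₁) = 0.962230,  N(d₂) = 0.928637,  e^(−rT) = 0.989117
E₀ = V₀·N(d₁) − D·e^(−rT)·N(d₂)
   = 351.2959·0.962230 − 214.3401·0.989117·0.928637 = 141.149540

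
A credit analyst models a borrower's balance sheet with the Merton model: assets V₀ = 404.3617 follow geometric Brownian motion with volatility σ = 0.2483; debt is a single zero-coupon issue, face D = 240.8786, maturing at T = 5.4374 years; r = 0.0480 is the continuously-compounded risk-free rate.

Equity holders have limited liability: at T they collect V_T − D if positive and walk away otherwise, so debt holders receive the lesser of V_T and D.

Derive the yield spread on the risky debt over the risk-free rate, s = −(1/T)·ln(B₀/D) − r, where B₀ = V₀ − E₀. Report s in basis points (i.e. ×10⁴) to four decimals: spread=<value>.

spread=64.1576

d₁ = [ln(V₀/D) + (r + σ²/2)T] / (σ√T)
   = [ln(404.3617/240.8786) + (0.0480 + 0.5·0.2483²)·5.4374] / (0.2483·√5.4374)
   = [0.518017 + 0.428611] / 0.578992 = 1.634959
d₂ = d₁ − σ√T = 1.634959 − 0.578992 = 1.055967
N(d₁) = 0.948971,  N(d₂) = 0.854508,  e^(−rT) = 0.770285
E₀ = V₀·N(d₁) − D·e^(−rT)·N(d₂)
   = 404.3617·0.948971 − 240.8786·0.770285·0.854508 = 225.177767
B₀ = V₀ − E₀ = 404.3617 − 225.177767 = 179.183933
spread = −(1/T)·ln(B₀/D) − r = −(1/5.4374)·ln(179.183933/240.8786) − 0.0480 = 0.00641576
in basis points: 0.00641576 × 10⁴ = 64.1576 bp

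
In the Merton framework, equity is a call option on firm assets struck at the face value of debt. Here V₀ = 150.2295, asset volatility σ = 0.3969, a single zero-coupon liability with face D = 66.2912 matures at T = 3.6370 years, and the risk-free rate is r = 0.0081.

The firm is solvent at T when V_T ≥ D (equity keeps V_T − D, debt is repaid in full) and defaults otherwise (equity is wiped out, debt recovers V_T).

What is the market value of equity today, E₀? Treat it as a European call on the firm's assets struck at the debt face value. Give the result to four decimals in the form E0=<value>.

d₁ = [ln(V₀/D) + (r + σ²/2)T] / (σ√T)
   = [ln(150.2295/66.2912) + (0.0081 + 0.5·0.3969²)·3.6370] / (0.3969·√3.6370)
   = [0.818107 + 0.315927] / 0.756925 = 1.498213
d₂ = d₁ − σ√T = 1.498213 − 0.756925 = 0.741288
N(d₁) = 0.932961,  N(d₂) = 0.770740,  e^(−rT) = 0.970970
E₀ = V₀·N(d₁) − D·e^(−rT)·N(d₂)
   = 150.2295·0.932961 − 66.2912·0.970970·0.770740 = 90.548188

E0=90.5482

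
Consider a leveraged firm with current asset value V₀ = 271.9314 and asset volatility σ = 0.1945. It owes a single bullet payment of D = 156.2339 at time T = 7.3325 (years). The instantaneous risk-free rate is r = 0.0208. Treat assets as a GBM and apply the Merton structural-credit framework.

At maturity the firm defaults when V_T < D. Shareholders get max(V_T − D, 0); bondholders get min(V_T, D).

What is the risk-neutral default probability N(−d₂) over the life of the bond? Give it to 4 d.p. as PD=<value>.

PD=0.1404

d₁ = [ln(V₀/D) + (r + σ²/2)T] / (σ√T)
   = [ln(271.9314/156.2339) + (0.0208 + 0.5·0.1945²)·7.3325] / (0.1945·√7.3325)
   = [0.554196 + 0.291211] / 0.526679 = 1.605166
d₂ = d₁ − σ√T = 1.605166 − 0.526679 = 1.078488
risk-neutral PD = N(−d₂) = N(-1.078488) = 0.140408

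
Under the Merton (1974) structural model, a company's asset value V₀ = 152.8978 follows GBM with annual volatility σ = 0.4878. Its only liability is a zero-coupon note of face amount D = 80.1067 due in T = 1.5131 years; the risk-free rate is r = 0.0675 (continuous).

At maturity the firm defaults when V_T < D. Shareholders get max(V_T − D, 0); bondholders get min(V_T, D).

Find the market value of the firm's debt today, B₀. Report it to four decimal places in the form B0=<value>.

d₁ = [ln(V₀/D) + (r + σ²/2)T] / (σ√T)
   = [ln(152.8978/80.1067) + (0.0675 + 0.5·0.4878²)·1.5131] / (0.4878·√1.5131)
   = [0.646410 + 0.282154] / 0.600034 = 1.547521
d₂ = d₁ − σ√T = 1.547521 − 0.600034 = 0.947487
N(d₁) = 0.939131,  N(d₂) = 0.828305,  e^(−rT) = 0.902908
E₀ = V₀·N(d₁) − D·e^(−rT)·N(d₂)
   = 152.8978·0.939131 − 80.1067·0.902908·0.828305 = 83.680630
B₀ = V₀ − E₀ = 152.8978 − 83.680630 = 69.217170

B0=69.2172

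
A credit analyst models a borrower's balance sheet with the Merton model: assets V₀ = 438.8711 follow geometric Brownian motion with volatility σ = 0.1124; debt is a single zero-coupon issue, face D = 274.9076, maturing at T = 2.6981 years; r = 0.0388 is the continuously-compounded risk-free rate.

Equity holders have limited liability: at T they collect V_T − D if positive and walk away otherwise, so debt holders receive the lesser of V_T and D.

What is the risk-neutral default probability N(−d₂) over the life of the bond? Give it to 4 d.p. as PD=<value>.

PD=0.0013

d₁ = [ln(V₀/D) + (r + σ²/2)T] / (σ√T)
   = [ln(438.8711/274.9076) + (0.0388 + 0.5·0.1124²)·2.6981] / (0.1124·√2.6981)
   = [0.467771 + 0.121730] / 0.184627 = 3.192926
d₂ = d₁ − σ√T = 3.192926 − 0.184627 = 3.008299
risk-neutral PD = N(−d₂) = N(-3.008299) = 0.001314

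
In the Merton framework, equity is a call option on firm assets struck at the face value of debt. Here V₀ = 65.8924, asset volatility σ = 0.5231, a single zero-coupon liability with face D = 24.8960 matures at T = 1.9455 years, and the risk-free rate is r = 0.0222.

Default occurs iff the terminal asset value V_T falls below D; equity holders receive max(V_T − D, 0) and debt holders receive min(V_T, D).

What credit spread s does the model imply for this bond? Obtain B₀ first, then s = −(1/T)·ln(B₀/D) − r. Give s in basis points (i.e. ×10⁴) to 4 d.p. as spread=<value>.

d₁ = [ln(V₀/D) + (r + σ²/2)T] / (σ√T)
   = [ln(65.8924/24.8960) + (0.0222 + 0.5·0.5231²)·1.9455] / (0.5231·√1.9455)
   = [0.973316 + 0.309367] / 0.729626 = 1.758001
d₂ = d₁ − σ√T = 1.758001 − 0.729626 = 1.028375
N(d₁) = 0.960626,  N(d₂) = 0.848113,  e^(−rT) = 0.957729
E₀ = V₀·N(d₁) − D·e^(−rT)·N(d₂)
   = 65.8924·0.960626 − 24.8960·0.957729·0.848113 = 43.075877
B₀ = V₀ − E₀ = 65.8924 − 43.075877 = 22.816523
spread = −(1/T)·ln(B₀/D) − r = −(1/1.9455)·ln(22.816523/24.8960) − 0.0222 = 0.02263278
in basis points: 0.02263278 × 10⁴ = 226.3278 bp

spread=226.3278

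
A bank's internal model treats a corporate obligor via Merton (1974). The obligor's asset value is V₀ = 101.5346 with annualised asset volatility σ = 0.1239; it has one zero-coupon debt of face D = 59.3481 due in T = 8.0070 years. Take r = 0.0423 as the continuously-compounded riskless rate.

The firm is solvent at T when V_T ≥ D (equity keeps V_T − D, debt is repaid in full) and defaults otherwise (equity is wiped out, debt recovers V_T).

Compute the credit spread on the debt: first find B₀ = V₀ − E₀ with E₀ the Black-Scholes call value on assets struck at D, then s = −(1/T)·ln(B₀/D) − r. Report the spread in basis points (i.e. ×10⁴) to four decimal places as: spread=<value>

d₁ = [ln(V₀/D) + (r + σ²/2)T] / (σ√T)
   = [ln(101.5346/59.3481) + (0.0423 + 0.5·0.1239²)·8.0070] / (0.1239·√8.0070)
   = [0.536980 + 0.400155] / 0.350595 = 2.672979
d₂ = d₁ − σ√T = 2.672979 − 0.350595 = 2.322384
N(d₁) = 0.996241,  N(d₂) = 0.989894,  e^(−rT) = 0.712699
E₀ = V₀·N(d₁) − D·e^(−rT)·N(d₂)
   = 101.5346·0.996241 − 59.3481·0.712699·0.989894 = 59.283058
B₀ = V₀ − E₀ = 101.5346 − 59.283058 = 42.251542
spread = −(1/T)·ln(B₀/D) − r = −(1/8.0070)·ln(42.251542/59.3481) − 0.0423 = 0.00013528
in basis points: 0.00013528 × 10⁴ = 1.3528 bp

spread=1.3528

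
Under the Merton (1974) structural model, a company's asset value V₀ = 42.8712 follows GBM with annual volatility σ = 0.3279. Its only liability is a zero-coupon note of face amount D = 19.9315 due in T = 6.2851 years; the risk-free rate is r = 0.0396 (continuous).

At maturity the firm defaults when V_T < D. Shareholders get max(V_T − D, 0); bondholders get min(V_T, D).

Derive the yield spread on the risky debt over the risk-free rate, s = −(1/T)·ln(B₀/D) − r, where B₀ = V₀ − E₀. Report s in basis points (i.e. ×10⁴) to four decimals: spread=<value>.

d₁ = [ln(V₀/D) + (r + σ²/2)T] / (σ√T)
   = [ln(42.8712/19.9315) + (0.0396 + 0.5·0.3279²)·6.2851] / (0.3279·√6.2851)
   = [0.765899 + 0.586772] / 0.822049 = 1.645488
d₂ = d₁ − σ√T = 1.645488 − 0.822049 = 0.823439
N(d₁) = 0.950065,  N(d₂) = 0.794871,  e^(−rT) = 0.779666
E₀ = V₀·N(d₁) − D·e^(−rT)·N(d₂)
   = 42.8712·0.950065 − 19.9315·0.779666·0.794871 = 28.378223
B₀ = V₀ − E₀ = 42.8712 − 28.378223 = 14.492977
spread = −(1/T)·ln(B₀/D) − r = −(1/6.2851)·ln(14.492977/19.9315) − 0.0396 = 0.01109723
in basis points: 0.01109723 × 10⁴ = 110.9723 bp

spread=110.9723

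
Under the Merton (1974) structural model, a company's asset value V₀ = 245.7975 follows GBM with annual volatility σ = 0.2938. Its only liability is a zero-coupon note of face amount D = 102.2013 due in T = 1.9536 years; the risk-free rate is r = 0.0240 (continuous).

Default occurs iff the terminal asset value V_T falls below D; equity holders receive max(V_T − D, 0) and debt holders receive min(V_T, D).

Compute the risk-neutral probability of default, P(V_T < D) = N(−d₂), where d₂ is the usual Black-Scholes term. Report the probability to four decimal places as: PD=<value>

d₁ = [ln(V₀/D) + (r + σ²/2)T] / (σ√T)
   = [ln(245.7975/102.2013) + (0.0240 + 0.5·0.2938²)·1.9536] / (0.2938·√1.9536)
   = [0.877564 + 0.131202] / 0.410648 = 2.456523
d₂ = d₁ − σ√T = 2.456523 − 0.410648 = 2.045875
risk-neutral PD = N(−d₂) = N(-2.045875) = 0.020384

PD=0.0204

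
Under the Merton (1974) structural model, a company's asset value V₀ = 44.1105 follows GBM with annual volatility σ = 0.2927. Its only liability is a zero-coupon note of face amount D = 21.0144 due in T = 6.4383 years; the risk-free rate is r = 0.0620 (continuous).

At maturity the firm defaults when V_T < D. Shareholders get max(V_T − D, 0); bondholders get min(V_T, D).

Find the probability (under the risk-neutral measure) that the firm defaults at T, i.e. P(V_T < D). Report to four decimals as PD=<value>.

PD=0.1221

d₁ = [ln(V₀/D) + (r + σ²/2)T] / (σ√T)
   = [ln(44.1105/21.0144) + (0.0620 + 0.5·0.2927²)·6.4383] / (0.2927·√6.4383)
   = [0.741490 + 0.674970] / 0.742691 = 1.907199
d₂ = d₁ − σ√T = 1.907199 − 0.742691 = 1.164507
risk-neutral PD = N(−d₂) = N(-1.164507) = 0.122109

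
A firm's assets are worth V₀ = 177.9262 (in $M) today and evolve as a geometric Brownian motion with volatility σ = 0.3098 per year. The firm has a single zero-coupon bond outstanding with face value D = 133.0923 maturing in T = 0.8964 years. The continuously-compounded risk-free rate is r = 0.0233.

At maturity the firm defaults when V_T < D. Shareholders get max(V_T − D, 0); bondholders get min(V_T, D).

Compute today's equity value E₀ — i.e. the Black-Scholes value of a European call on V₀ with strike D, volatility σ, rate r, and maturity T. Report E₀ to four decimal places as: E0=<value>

d₁ = [ln(V₀/D) + (r + σ²/2)T] / (σ√T)
   = [ln(177.9262/133.0923) + (0.0233 + 0.5·0.3098²)·0.8964] / (0.3098·√0.8964)
   = [0.290326 + 0.063903] / 0.293314 = 1.207678
d₂ = d₁ − σ√T = 1.207678 − 0.293314 = 0.914365
N(d₁) = 0.886414,  N(d₂) = 0.819737,  e^(−rT) = 0.979330
E₀ = V₀·N(d₁) − D·e^(−rT)·N(d₂)
   = 177.9262·0.886414 − 133.0923·0.979330·0.819737 = 50.870691

E0=50.8707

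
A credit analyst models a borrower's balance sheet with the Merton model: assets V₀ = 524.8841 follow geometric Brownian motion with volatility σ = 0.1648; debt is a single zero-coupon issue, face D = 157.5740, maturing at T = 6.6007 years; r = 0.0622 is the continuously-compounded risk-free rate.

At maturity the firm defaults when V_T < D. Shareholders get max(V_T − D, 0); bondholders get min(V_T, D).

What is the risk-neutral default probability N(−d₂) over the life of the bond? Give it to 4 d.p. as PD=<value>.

d₁ = [ln(V₀/D) + (r + σ²/2)T] / (σ√T)
   = [ln(524.8841/157.5740) + (0.0622 + 0.5·0.1648²)·6.6007] / (0.1648·√6.6007)
   = [1.203282 + 0.500198] / 0.423401 = 4.023323
d₂ = d₁ − σ√T = 4.023323 − 0.423401 = 3.599921
risk-neutral PD = N(−d₂) = N(-3.599921) = 0.000159

PD=0.0002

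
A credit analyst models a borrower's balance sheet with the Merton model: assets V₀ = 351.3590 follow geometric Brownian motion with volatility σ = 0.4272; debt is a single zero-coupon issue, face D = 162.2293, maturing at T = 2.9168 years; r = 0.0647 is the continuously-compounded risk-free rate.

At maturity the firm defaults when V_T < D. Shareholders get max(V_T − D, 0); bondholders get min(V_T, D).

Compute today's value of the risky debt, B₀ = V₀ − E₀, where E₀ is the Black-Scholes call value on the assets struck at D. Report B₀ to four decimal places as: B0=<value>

d₁ = [ln(V₀/D) + (r + σ²/2)T] / (σ√T)
   = [ln(351.3590/162.2293) + (0.0647 + 0.5·0.4272²)·2.9168] / (0.4272·√2.9168)
   = [0.772798 + 0.454875] / 0.729600 = 1.682666
d₂ = d₁ − σ√T = 1.682666 − 0.729600 = 0.953067
N(d₁) = 0.953780,  N(d₂) = 0.829722,  e^(−rT) = 0.828021
E₀ = V₀·N(d₁) − D·e^(−rT)·N(d₂)
   = 351.3590·0.953780 − 162.2293·0.828021·0.829722 = 223.663329
B₀ = V₀ − E₀ = 351.3590 − 223.663329 = 127.695671

B0=127.6957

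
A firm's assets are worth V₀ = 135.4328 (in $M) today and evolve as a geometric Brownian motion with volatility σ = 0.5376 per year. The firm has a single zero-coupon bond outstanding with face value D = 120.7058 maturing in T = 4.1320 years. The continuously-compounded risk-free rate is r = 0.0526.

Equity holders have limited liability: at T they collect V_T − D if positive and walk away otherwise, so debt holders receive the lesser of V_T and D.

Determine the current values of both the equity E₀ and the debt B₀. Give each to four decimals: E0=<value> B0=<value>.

d₁ = [ln(V₀/D) + (r + σ²/2)T] / (σ√T)
   = [ln(135.4328/120.7058) + (0.0526 + 0.5·0.5376²)·4.1320] / (0.5376·√4.1320)
   = [0.115119 + 0.814446] / 1.092797 = 0.850629
d₂ = d₁ − σ√T = 0.850629 − 1.092797 = -0.242167
N(d₁) = 0.802512,  N(d₂) = 0.404325,  e^(−rT) = 0.804654
E₀ = V₀·N(d₁) − D·e^(−rT)·N(d₂)
   = 135.4328·0.802512 − 120.7058·0.804654·0.404325 = 69.415854
B₀ = V₀ − E₀ = 135.4328 − 69.415854 = 66.016946

E0=69.4159 B0=66.0169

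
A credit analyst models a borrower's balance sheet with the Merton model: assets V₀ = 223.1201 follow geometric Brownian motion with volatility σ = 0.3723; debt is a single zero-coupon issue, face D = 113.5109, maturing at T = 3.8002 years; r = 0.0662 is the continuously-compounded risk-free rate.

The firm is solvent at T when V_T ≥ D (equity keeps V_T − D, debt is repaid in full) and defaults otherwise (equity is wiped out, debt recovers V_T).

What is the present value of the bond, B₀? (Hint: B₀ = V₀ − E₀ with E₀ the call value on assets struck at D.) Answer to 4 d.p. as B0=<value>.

d₁ = [ln(V₀/D) + (r + σ²/2)T] / (σ√T)
   = [ln(223.1201/113.5109) + (0.0662 + 0.5·0.3723²)·3.8002] / (0.3723·√3.8002)
   = [0.675811 + 0.514941] / 0.725765 = 1.640685
d₂ = d₁ − σ√T = 1.640685 − 0.725765 = 0.914919
N(d₁) = 0.949569,  N(d₂) = 0.819883,  e^(−rT) = 0.777577
E₀ = V₀·N(d₁) − D·e^(−rT)·N(d₂)
   = 223.1201·0.949569 − 113.5109·0.777577·0.819883 = 139.502163
B₀ = V₀ − E₀ = 223.1201 − 139.502163 = 83.617937

B0=83.6179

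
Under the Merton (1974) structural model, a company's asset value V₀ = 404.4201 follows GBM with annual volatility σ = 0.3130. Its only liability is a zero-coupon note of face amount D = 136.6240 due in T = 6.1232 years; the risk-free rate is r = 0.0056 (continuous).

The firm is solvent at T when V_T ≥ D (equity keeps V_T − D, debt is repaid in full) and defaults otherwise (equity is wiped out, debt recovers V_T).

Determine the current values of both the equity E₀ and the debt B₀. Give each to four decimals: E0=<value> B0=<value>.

E0=278.0253 B0=126.3948

d₁ = [ln(V₀/D) + (r + σ²/2)T] / (σ√T)
   = [ln(404.4201/136.6240) + (0.0056 + 0.5·0.3130²)·6.1232] / (0.3130·√6.1232)
   = [1.085222 + 0.334232] / 0.774522 = 1.832684
d₂ = d₁ − σ√T = 1.832684 − 0.774522 = 1.058162
N(d₁) = 0.966575,  N(d₂) = 0.855009,  e^(−rT) = 0.966291
E₀ = V₀·N(d₁) − D·e^(−rT)·N(d₂)
   = 404.4201·0.966575 − 136.6240·0.966291·0.855009 = 278.025328
B₀ = V₀ − E₀ = 404.4201 − 278.025328 = 126.394772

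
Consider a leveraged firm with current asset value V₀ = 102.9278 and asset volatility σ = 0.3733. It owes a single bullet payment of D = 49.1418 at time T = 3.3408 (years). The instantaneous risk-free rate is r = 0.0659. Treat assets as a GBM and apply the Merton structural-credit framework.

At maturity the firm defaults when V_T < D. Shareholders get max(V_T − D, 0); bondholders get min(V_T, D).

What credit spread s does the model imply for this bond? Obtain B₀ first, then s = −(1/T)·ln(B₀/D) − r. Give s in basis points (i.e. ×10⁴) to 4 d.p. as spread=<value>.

spread=116.7832

d₁ = [ln(V₀/D) + (r + σ²/2)T] / (σ√T)
   = [ln(102.9278/49.1418) + (0.0659 + 0.5·0.3733²)·3.3408] / (0.3733·√3.3408)
   = [0.739318 + 0.452934] / 0.682312 = 1.747369
d₂ = d₁ − σ√T = 1.747369 − 0.682312 = 1.065057
N(d₁) = 0.959713,  N(d₂) = 0.856575,  e^(−rT) = 0.802391
E₀ = V₀·N(d₁) − D·e^(−rT)·N(d₂)
   = 102.9278·0.959713 − 49.1418·0.802391·0.856575 = 65.005613
B₀ = V₀ − E₀ = 102.9278 − 65.005613 = 37.922187
spread = −(1/T)·ln(B₀/D) − r = −(1/3.3408)·ln(37.922187/49.1418) − 0.0659 = 0.01167832
in basis points: 0.01167832 × 10⁴ = 116.7832 bp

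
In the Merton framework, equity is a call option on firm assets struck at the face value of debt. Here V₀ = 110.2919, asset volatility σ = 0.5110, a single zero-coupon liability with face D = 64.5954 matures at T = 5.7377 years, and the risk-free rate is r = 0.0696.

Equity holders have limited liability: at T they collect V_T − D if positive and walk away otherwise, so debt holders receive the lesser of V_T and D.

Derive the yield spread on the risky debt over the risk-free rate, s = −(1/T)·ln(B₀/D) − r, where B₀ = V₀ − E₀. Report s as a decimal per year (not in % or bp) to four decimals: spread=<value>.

d₁ = [ln(V₀/D) + (r + σ²/2)T] / (σ√T)
   = [ln(110.2919/64.5954) + (0.0696 + 0.5·0.5110²)·5.7377] / (0.5110·√5.7377)
   = [0.534987 + 1.148461] / 1.224024 = 1.375340
d₂ = d₁ − σ√T = 1.375340 − 1.224024 = 0.151316
N(d₁) = 0.915487,  N(d₂) = 0.560137,  e^(−rT) = 0.670760
E₀ = V₀·N(d₁) − D·e^(−rT)·N(d₂)
   = 110.2919·0.915487 − 64.5954·0.670760·0.560137 = 76.701181
B₀ = V₀ − E₀ = 110.2919 − 76.701181 = 33.590719
spread = −(1/T)·ln(B₀/D) − r = −(1/5.7377)·ln(33.590719/64.5954) − 0.0696 = 0.04436437

spread=0.0444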